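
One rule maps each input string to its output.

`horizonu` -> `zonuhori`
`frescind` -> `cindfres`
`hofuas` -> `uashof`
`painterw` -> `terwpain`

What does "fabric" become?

The pattern: swap the front and back halves of the string.
For "fabric" the result is "ricfab".

ricfab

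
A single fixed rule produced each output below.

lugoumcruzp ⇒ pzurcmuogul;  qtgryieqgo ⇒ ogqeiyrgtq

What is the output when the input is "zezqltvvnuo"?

Looking at the pairs, the operation is to reverse the string.
Applying that to "zezqltvvnuo" gives "ounvvtlqzez".

ounvvtlqzez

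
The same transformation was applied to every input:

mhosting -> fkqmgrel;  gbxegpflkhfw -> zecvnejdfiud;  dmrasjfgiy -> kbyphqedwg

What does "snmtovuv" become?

lqrktmts

In each case the input is transformed by: shift every letter 2 places backward in the alphabet (wrapping around), then swap each adjacent pair of characters (1↔2, 3↔4, ...).
Applying both steps to "snmtovuv": "qlkrmtst", then "lqrktmts".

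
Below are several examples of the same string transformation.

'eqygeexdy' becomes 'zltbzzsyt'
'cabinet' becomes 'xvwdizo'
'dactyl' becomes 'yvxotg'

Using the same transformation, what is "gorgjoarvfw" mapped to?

bjmbejvmqar

In each case the input is transformed by: shift every letter 5 places backward in the alphabet (wrapping around).
On "gorgjoarvfw" that produces "bjmbejvmqar".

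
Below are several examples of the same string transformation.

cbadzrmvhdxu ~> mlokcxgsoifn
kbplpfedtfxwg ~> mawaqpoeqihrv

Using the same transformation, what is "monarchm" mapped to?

zylcnsxx

What's happening: shift every letter 11 places forward in the alphabet (wrapping around), then move the first character to the end.
Starting from "monarchm": after the first operation, "xzylcnsx"; after the second, "zylcnsxx".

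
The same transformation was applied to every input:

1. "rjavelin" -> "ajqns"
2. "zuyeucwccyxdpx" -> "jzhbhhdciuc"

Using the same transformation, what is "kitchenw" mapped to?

hmjsb

In each case the input is transformed by: delete the first 3 characters, then shift every letter 5 places forward in the alphabet (wrapping around).
Working it through for "kitchenw": intermediate "chenw", final "hmjsb".
(Check on "zuyeucwccyxdpx": → "eucwccyxdpx" → "jzhbhhdciuc" ✓)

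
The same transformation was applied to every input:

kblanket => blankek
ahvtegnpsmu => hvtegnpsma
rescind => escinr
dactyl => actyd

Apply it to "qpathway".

The pattern: delete the last character, then move the first character to the end.
Doing the same to "qpathway": "pathwaq".

pathwaq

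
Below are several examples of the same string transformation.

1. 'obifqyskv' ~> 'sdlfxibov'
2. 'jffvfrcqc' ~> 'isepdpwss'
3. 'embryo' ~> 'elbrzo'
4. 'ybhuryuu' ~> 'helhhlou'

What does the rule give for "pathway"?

ujnlcng

Each output is the input with this applied: move the first 3 characters to the end (rotate left by 3), then shift every letter 13 places forward in the alphabet (wrapping around) — i.e. ROT13.
Working it through for "pathway": intermediate "hwaypat", final "ujnlcng".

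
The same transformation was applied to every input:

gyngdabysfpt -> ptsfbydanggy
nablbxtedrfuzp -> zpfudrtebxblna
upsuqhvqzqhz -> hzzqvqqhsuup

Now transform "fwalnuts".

tsnualfw

The transformation: swap each adjacent pair of characters (1↔2, 3↔4, ...), then reverse the string.
So "fwalnuts" becomes "tsnualfw".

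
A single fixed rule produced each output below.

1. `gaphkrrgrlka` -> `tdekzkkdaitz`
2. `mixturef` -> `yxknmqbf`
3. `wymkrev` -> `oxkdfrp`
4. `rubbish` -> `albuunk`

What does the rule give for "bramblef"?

The pattern: reverse the string, then shift every letter 7 places backward in the alphabet (wrapping around).
Working it through for "bramblef": intermediate "felbmarb", final "yxeuftku".

yxeuftku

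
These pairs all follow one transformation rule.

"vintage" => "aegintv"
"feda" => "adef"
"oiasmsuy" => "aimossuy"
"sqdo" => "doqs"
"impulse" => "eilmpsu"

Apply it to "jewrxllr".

ejllrrwx

The transformation: sort the characters into alphabetical order.
"jewrxllr" → "ejllrrwx".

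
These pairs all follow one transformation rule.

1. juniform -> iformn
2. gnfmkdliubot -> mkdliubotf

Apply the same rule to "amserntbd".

Looking at the pairs, the operation is to delete the first 2 characters, then move the first character to the end.
For "amserntbd", step one produces "serntbd"; step two turns that into "erntbds".

erntbds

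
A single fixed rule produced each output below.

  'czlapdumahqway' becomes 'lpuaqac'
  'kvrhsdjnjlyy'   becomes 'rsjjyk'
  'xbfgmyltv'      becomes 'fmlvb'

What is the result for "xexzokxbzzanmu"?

xoxzamx

Rule — move the first 2 characters to the end (rotate left by 2), then keep every other character starting from the first (positions 1st, 3rd, 5th, ...).
For "xexzokxbzzanmu", step one produces "xzokxbzzanmuxe"; step two turns that into "xoxzamx".
(Check on "czlapdumahqway": → "lapdumahqwaycz" → "lpuaqac" ✓)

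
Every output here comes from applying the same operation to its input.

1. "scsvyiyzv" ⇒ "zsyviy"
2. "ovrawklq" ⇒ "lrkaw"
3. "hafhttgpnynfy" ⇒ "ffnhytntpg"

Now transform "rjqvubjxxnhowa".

What's happening: take characters alternately from the front and the back (1st, last, 2nd, 2nd-last, ...), then delete the first 3 characters.
"rjqvubjxxnhowa" → "wqovhunbxjx".

wqovhunbxjx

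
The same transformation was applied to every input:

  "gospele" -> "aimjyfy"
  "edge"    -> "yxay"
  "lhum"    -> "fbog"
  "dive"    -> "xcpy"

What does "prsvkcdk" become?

Each output is the input with this applied: shift every letter 6 places backward in the alphabet (wrapping around).
For "prsvkcdk" the result is "jlmpewxe".

jlmpewxe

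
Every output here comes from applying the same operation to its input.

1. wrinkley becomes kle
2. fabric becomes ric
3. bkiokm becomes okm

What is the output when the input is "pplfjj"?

Rule — swap the front and back halves of the string, then keep only the first 3 characters.
For "pplfjj", step one produces "fjjppl"; step two turns that into "fjj".

fjj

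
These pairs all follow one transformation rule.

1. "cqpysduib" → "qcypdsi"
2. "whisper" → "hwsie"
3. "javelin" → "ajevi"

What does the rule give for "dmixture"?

The pattern: swap each adjacent pair of characters (1↔2, 3↔4, ...), then delete the last 2 characters.
Starting from "dmixture": after the first operation, "mdxiuter"; after the second, "mdxiut".

mdxiut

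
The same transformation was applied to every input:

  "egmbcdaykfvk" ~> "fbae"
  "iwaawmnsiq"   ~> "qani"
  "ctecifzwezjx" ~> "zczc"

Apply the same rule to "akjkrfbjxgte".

Each output is the input with this applied: keep one character in every 3, starting at position 1 (positions 1st, 4th, 7th, ...), then swap the first and last characters.
"akjkrfbjxgte" → "akbg" → "gkba".

gkba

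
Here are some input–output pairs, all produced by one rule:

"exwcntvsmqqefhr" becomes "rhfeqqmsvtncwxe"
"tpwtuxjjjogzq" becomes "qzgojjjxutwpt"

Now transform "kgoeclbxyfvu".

uvfyxblceogk

What's happening: reverse the string.
On "kgoeclbxyfvu" that produces "uvfyxblceogk".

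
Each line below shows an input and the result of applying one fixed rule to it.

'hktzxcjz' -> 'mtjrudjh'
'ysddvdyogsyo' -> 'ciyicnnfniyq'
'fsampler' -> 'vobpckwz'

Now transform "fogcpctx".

mdhpyqmz

Looking at the pairs, the operation is to shift every letter 10 places forward in the alphabet (wrapping around), then move the last 3 characters to the front (rotate right by 3).
Applying both steps to "fogcpctx": "pyqmzmdh", then "mdhpyqmz".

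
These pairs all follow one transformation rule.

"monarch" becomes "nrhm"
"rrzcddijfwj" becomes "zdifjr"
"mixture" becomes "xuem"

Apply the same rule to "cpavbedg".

Each output is the input with this applied: keep every other character starting from the first (positions 1st, 3rd, 5th, ...), then move the first character to the end.
"cpavbedg" → "cabd" → "abdc".

abdc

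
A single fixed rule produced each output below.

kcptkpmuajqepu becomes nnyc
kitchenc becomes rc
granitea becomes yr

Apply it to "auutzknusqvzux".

siqx

The pattern: keep one character in every 3, starting at position 3 (positions 3rd, 6th, 9th, ...), then shift every letter 2 places backward in the alphabet (wrapping around).
Applying both steps to "auutzknusqvzux": "uksz", then "siqx".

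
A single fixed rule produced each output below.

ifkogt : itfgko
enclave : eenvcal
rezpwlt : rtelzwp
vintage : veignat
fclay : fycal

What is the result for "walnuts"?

wsatlun

The rule is to take characters alternately from the front and the back (1st, last, 2nd, 2nd-last, ...).
"walnuts" → "wsatlun".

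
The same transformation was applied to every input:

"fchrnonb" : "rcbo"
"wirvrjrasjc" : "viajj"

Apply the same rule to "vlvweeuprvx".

Each output is the input with this applied: keep every other character starting from the second (positions 2nd, 4th, 6th, ...), then swap each adjacent pair of characters (1↔2, 3↔4, ...).
Working it through for "vlvweeuprvx": intermediate "lwepv", final "wlpev".

wlpev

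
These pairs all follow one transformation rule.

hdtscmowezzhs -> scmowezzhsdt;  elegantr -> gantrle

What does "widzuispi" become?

Rule — delete the first character, then move the first 2 characters to the end (rotate left by 2).
Applying that to "widzuispi" gives "zuispiid".

zuispiid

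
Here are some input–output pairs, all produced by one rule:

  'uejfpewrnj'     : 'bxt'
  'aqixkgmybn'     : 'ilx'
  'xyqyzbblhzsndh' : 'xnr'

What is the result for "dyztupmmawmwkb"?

gul

Each output is the input with this applied: shift every letter 10 places forward in the alphabet (wrapping around), then keep only the last 3 characters.
"dyztupmmawmwkb" → "nijdezwwkgwgul" → "gul".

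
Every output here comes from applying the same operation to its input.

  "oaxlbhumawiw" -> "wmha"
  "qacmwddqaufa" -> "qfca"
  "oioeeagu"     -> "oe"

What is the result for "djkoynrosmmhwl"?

Looking at the pairs, the operation is to sort the characters into reverse alphabetical order, then keep one character in every 3, starting at position 3 (positions 3rd, 6th, 9th, ...).
Starting from "djkoynrosmmhwl": after the first operation, "ywsroonmmlkjhd"; after the second, "somj".

somj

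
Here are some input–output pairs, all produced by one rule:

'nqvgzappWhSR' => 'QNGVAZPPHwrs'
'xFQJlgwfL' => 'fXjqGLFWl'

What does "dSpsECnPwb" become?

sDSPcepNBW

In each case the input is transformed by: flip the case of every letter, then swap each adjacent pair of characters (1↔2, 3↔4, ...).
"dSpsECnPwb" → "DsPSecNpWB" → "sDSPcepNBW".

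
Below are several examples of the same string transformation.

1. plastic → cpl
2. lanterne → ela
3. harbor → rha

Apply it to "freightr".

rfr

The pattern: move the first 2 characters to the end (rotate left by 2), then keep only the last 3 characters.
Starting from "freightr": after the first operation, "eightrfr"; after the second, "rfr".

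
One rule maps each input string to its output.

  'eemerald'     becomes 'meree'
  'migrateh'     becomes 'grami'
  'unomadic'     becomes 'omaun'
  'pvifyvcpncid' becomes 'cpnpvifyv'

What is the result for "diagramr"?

What's happening: delete the last 3 characters, then move the last 3 characters to the front (rotate right by 3).
Working it through for "diagramr": intermediate "diagr", final "agrdi".

agrdi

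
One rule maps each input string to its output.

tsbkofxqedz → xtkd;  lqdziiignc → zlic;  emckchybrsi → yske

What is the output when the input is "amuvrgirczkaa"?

zviaa

Each output is the input with this applied: keep one character in every 3, starting at position 1 (positions 1st, 4th, 7th, ...), then sort the characters into reverse alphabetical order.
For "amuvrgirczkaa", step one produces "aviza"; step two turns that into "zviaa".
(Check on "lqdziiignc": → "lzic" → "zlic" ✓)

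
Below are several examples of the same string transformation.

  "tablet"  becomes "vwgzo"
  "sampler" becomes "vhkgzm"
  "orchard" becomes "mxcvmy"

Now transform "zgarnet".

bvmizo

The rule is to shift every letter 5 places backward in the alphabet (wrapping around), then delete the first character.
Starting from "zgarnet": after the first operation, "ubvmizo"; after the second, "bvmizo".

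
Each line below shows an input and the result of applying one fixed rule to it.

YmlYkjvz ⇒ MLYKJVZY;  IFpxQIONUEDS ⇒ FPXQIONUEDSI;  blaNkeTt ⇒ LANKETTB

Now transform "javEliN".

AVELINJ

Looking at the pairs, the operation is to move the first character to the end, then convert every letter to uppercase.
On "javEliN": the first step gives "avEliNj", and the second then gives "AVELINJ".
(Check on "YmlYkjvz": → "mlYkjvzY" → "MLYKJVZY" ✓)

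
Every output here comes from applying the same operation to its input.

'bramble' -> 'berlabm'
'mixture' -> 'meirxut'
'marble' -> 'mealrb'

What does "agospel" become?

Looking at the pairs, the operation is to take characters alternately from the front and the back (1st, last, 2nd, 2nd-last, ...).
For "agospel" the result is "algeops".

algeops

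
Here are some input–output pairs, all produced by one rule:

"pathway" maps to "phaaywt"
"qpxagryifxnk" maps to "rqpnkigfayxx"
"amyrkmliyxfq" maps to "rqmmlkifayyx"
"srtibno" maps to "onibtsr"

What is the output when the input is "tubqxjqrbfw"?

What's happening: sort the characters into reverse alphabetical order, then move the first 3 characters to the end (rotate left by 3).
On "tubqxjqrbfw": the first step gives "xwutrqqjfbb", and the second then gives "trqqjfbbxwu".

trqqjfbbxwu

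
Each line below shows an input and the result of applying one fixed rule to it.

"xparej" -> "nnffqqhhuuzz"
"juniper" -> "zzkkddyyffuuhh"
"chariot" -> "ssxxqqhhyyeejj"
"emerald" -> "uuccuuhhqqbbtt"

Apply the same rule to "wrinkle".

mmhhyyddaabbuu

The pattern: double every character, then shift every letter 10 places backward in the alphabet (wrapping around).
Applying both steps to "wrinkle": "wwrriinnkkllee", then "mmhhyyddaabbuu".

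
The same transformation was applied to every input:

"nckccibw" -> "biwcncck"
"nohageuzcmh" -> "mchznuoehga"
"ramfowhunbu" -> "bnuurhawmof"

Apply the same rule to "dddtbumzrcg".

What's happening: move the last 2 characters to the front (rotate right by 2), then take characters alternately from the front and the back (1st, last, 2nd, 2nd-last, ...).
Applying both steps to "dddtbumzrcg": "cgdddtbumzr", then "crgzdmdudbt".

crgzdmdudbt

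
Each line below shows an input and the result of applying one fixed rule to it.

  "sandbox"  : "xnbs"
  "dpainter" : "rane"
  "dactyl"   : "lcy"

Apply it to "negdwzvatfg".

ggwvtn

Rule — swap the first and last characters, then keep every other character starting from the first (positions 1st, 3rd, 5th, ...).
"negdwzvatfg" → "gegdwzvatfn" → "ggwvtn".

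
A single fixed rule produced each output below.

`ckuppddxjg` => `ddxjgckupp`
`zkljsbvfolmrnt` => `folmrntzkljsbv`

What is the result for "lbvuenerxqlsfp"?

In each case the input is transformed by: swap the front and back halves of the string.
"lbvuenerxqlsfp" → "rxqlsfplbvuene".

rxqlsfplbvuene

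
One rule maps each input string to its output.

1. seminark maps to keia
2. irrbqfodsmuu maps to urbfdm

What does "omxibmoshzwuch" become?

Looking at the pairs, the operation is to move the last 2 characters to the front (rotate right by 2), then keep every other character starting from the second (positions 2nd, 4th, 6th, ...).
Doing the same to "omxibmoshzwuch": "hmimszu".

hmimszu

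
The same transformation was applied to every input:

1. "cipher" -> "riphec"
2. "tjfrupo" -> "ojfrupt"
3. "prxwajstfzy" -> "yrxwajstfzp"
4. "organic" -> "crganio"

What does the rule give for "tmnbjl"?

lmnbjt

The pattern: swap the first and last characters.
On "tmnbjl" that produces "lmnbjt".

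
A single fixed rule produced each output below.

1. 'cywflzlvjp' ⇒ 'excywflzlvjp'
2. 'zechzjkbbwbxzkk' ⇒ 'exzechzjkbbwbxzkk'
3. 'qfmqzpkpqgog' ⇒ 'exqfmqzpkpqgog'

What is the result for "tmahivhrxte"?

The rule is to prepend "ex".
Doing the same to "tmahivhrxte": "extmahivhrxte".

extmahivhrxte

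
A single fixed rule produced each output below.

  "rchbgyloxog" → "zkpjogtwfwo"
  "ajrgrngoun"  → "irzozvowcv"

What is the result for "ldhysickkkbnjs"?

The pattern: shift every letter 8 places forward in the alphabet (wrapping around).
So "ldhysickkkbnjs" becomes "tlpgaqksssjvra".

tlpgaqksssjvra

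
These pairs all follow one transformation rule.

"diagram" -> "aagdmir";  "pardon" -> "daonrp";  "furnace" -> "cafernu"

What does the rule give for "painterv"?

eanirpvt

The rule is to sort the characters into alphabetical order, then swap each adjacent pair of characters (1↔2, 3↔4, ...).
"painterv" → "aeinprtv" → "eanirpvt".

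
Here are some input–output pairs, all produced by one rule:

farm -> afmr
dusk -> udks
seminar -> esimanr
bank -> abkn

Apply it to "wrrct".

rwcrt

The transformation: swap each adjacent pair of characters (1↔2, 3↔4, ...).
Applying that to "wrrct" gives "rwcrt".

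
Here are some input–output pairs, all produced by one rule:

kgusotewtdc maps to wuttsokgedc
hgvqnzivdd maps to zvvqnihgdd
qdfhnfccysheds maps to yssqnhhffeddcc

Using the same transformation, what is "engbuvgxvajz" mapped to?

zxvvunjggeba

The pattern: sort the characters into reverse alphabetical order.
On "engbuvgxvajz" that produces "zxvvunjggeba".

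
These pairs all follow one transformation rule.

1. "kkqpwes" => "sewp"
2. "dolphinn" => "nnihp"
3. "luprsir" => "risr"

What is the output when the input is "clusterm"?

Looking at the pairs, the operation is to reverse the string, then delete the last 3 characters.
On "clusterm": the first step gives "mretsulc", and the second then gives "mrets".
(Check on "luprsir": → "risrpul" → "risr" ✓)

mrets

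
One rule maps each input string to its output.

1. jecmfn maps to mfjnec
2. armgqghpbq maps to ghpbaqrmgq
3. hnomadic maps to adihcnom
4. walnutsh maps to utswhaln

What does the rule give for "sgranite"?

Looking at the pairs, the operation is to swap the first and last characters, then swap the front and back halves of the string.
For "sgranite", step one produces "egranits"; step two turns that into "nitsegra".

nitsegra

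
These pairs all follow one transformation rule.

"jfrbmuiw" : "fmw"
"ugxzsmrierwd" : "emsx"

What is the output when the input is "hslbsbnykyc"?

bksy

The transformation: sort the characters into alphabetical order, then keep one character in every 3, starting at position 2 (positions 2nd, 5th, 8th, ...).
Applying both steps to "hslbsbnykyc": "bbchklnssyy", then "bksy".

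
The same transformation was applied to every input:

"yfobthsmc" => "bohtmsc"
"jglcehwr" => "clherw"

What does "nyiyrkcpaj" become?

yikrpcja

Each output is the input with this applied: swap each adjacent pair of characters (1↔2, 3↔4, ...), then delete the first 2 characters.
Applying both steps to "nyiyrkcpaj": "ynyikrpcja", then "yikrpcja".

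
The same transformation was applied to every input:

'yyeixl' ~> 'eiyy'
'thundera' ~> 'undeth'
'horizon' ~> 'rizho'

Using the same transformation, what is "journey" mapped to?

The rule is to delete the last 2 characters, then move the first 2 characters to the end (rotate left by 2).
So "journey" becomes "urnjo".

urnjo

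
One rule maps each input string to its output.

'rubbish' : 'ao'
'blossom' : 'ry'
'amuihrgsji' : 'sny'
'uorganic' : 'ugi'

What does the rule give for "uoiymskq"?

usw

Each output is the input with this applied: shift every letter 6 places forward in the alphabet (wrapping around), then keep one character in every 3, starting at position 2 (positions 2nd, 5th, 8th, ...).
Working it through for "uoiymskq": intermediate "auoesyqw", final "usw".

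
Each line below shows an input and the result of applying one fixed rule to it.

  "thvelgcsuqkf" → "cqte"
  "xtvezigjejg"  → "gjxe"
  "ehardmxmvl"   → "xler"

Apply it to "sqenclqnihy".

Looking at the pairs, the operation is to keep one character in every 3, starting at position 1 (positions 1st, 4th, 7th, ...), then move the first 2 characters to the end (rotate left by 2).
Applying both steps to "sqenclqnihy": "snqh", then "qhsn".

qhsn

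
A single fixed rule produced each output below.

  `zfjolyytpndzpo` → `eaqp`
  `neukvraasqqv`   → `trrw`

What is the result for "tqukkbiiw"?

The transformation: shift every letter 1 place forward in the alphabet (wrapping around), then keep only the last 4 characters.
For "tqukkbiiw" the result is "cjjx".

cjjx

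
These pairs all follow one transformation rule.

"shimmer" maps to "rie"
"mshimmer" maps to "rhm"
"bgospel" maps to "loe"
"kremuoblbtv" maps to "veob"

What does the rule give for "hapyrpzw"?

In each case the input is transformed by: move the last character to the front, then keep one character in every 3, starting at position 1 (positions 1st, 4th, 7th, ...).
Starting from "hapyrpzw": after the first operation, "whapyrpz"; after the second, "wpp".

wpp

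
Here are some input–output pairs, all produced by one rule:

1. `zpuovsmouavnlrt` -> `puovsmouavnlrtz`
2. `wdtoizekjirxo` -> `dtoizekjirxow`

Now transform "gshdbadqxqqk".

shdbadqxqqkg

In each case the input is transformed by: move the first character to the end.
Doing the same to "gshdbadqxqqk": "shdbadqxqqkg".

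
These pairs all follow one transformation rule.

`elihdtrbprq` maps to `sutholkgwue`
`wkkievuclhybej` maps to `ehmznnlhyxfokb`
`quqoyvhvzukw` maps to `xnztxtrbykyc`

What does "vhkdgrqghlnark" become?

dunykngjutjkoq

Looking at the pairs, the operation is to shift every letter 3 places forward in the alphabet (wrapping around), then move the last 3 characters to the front (rotate right by 3).
On "vhkdgrqghlnark" that produces "dunykngjutjkoq".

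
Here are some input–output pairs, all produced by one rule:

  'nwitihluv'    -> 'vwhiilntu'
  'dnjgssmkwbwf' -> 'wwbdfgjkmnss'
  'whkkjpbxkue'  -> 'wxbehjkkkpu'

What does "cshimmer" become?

rscehimm

Each output is the input with this applied: sort the characters into alphabetical order, then move the last 2 characters to the front (rotate right by 2).
On "cshimmer": the first step gives "cehimmrs", and the second then gives "rscehimm".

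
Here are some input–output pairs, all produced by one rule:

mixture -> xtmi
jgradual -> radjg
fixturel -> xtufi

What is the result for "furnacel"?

Each output is the input with this applied: delete the last 3 characters, then move the first 2 characters to the end (rotate left by 2).
On "furnacel": the first step gives "furna", and the second then gives "rnafu".

rnafu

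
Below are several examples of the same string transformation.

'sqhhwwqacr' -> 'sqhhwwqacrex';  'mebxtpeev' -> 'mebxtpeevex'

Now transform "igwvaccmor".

The pattern: append "ex".
Applying that to "igwvaccmor" gives "igwvaccmorex".

igwvaccmorex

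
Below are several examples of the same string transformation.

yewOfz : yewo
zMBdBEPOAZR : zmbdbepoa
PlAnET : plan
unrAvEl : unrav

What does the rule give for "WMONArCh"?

wmonar

In each case the input is transformed by: delete the last 2 characters, then convert every letter to lowercase.
Applying that to "WMONArCh" gives "wmonar".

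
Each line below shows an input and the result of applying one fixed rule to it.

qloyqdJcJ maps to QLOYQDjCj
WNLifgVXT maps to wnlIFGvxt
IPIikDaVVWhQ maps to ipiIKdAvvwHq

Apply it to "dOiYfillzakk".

DoIyFILLZAKK

What's happening: flip the case of every letter.
So "dOiYfillzakk" becomes "DoIyFILLZAKK".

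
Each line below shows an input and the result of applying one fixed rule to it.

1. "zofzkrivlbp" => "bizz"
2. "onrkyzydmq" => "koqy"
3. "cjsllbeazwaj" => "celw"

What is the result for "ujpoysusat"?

What's happening: keep one character in every 3, starting at position 1 (positions 1st, 4th, 7th, ...), then sort the characters into alphabetical order.
Doing the same to "ujpoysusat": "otuu".

otuu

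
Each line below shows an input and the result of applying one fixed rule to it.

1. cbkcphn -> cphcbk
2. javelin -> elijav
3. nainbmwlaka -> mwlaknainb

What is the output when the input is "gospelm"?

pelgos

In each case the input is transformed by: delete the last character, then swap the front and back halves of the string.
On "gospelm" that produces "pelgos".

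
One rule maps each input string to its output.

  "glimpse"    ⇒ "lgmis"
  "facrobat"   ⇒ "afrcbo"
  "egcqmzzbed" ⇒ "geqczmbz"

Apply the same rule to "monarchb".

Rule — swap each adjacent pair of characters (1↔2, 3↔4, ...), then delete the last 2 characters.
Working it through for "monarchb": intermediate "omancrbh", final "omancr".

omancr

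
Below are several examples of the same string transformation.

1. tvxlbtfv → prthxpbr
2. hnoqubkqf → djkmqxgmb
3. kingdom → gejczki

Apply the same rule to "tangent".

The transformation: shift every letter 4 places backward in the alphabet (wrapping around).
Doing the same to "tangent": "pwjcajp".

pwjcajp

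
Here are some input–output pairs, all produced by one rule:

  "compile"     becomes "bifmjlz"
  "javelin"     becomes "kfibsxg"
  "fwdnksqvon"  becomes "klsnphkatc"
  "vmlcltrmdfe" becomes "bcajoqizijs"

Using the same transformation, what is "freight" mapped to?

qedfboc

Looking at the pairs, the operation is to reverse the string, then shift every letter 3 places backward in the alphabet (wrapping around).
Applying both steps to "freight": "thgierf", then "qedfboc".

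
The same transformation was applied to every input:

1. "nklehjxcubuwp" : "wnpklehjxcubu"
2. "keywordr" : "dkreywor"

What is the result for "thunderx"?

rtxhunde

The transformation: swap the first and last characters, then move the last 2 characters to the front (rotate right by 2).
So "thunderx" becomes "rtxhunde".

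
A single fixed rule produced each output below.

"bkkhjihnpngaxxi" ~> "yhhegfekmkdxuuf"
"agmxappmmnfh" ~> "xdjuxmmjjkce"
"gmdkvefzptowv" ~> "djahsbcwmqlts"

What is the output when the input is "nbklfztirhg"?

The transformation: shift every letter 3 places backward in the alphabet (wrapping around).
Doing the same to "nbklfztirhg": "kyhicwqfoed".

kyhicwqfoed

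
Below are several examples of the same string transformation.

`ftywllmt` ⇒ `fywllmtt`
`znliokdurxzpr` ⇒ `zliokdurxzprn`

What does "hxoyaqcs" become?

hoyaqcsx

Looking at the pairs, the operation is to move the first character to the end, then swap the first and last characters.
On "hxoyaqcs": the first step gives "xoyaqcsh", and the second then gives "hoyaqcsx".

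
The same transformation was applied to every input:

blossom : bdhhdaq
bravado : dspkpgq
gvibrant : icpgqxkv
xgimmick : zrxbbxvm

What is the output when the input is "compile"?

The rule is to shift every letter 11 places backward in the alphabet (wrapping around), then reverse the string.
"compile" → "rdbexat" → "taxebdr".

taxebdr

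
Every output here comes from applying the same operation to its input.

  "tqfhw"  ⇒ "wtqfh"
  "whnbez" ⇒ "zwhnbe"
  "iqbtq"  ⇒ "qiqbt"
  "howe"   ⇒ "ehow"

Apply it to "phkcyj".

The transformation: move the last character to the front.
On "phkcyj" that produces "jphkcy".

jphkcy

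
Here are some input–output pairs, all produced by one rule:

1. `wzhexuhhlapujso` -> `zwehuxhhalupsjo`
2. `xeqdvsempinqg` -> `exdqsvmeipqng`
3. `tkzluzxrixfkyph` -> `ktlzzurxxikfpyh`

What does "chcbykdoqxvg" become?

hcbckyodxqgv

Looking at the pairs, the operation is to swap each adjacent pair of characters (1↔2, 3↔4, ...).
Doing the same to "chcbykdoqxvg": "hcbckyodxqgv".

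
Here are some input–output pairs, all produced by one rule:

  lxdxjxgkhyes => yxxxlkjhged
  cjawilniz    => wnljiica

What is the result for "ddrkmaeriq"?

The transformation: delete the last character, then sort the characters into reverse alphabetical order.
On "ddrkmaeriq": the first step gives "ddrkmaeri", and the second then gives "rrmkiedda".

rrmkiedda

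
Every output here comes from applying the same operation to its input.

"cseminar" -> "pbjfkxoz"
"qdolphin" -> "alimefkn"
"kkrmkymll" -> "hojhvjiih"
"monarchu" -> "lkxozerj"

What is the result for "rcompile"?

The pattern: shift every letter 3 places backward in the alphabet (wrapping around), then move the first character to the end.
Starting from "rcompile": after the first operation, "ozljmfib"; after the second, "zljmfibo".
(Check on "kkrmkymll": → "hhojhvjii" → "hojhvjiih" ✓)

zljmfibo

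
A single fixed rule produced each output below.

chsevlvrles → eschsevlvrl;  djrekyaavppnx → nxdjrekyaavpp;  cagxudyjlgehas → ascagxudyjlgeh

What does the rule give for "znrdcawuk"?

ukznrdcaw

The pattern: move the last 2 characters to the front (rotate right by 2).
So "znrdcawuk" becomes "ukznrdcaw".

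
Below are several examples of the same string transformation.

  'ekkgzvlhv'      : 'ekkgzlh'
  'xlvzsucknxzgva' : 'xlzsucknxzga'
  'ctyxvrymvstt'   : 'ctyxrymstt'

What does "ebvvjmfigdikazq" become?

ebjmfigdikazq

What's happening: remove every "v".
Applying that to "ebvvjmfigdikazq" gives "ebjmfigdikazq".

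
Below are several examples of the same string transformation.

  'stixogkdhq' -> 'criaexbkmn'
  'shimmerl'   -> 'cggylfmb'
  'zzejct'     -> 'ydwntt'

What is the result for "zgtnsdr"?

nhmxlta

The pattern: shift every letter 6 places backward in the alphabet (wrapping around), then move the first 2 characters to the end (rotate left by 2).
For "zgtnsdr", step one produces "tanhmxl"; step two turns that into "nhmxlta".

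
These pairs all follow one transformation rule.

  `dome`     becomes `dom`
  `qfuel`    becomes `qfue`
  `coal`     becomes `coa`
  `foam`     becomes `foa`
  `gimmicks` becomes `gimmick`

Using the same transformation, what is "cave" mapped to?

cav

Looking at the pairs, the operation is to delete the last character.
On "cave" that produces "cav".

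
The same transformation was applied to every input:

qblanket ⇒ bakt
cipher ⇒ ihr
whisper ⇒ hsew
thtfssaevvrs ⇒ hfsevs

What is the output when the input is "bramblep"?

rmlp

Looking at the pairs, the operation is to move the first character to the end, then keep every other character starting from the first (positions 1st, 3rd, 5th, ...).
On "bramblep": the first step gives "ramblepb", and the second then gives "rmlp".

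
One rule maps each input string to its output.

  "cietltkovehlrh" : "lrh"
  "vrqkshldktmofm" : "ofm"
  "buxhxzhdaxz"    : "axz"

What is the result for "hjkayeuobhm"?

bhm

In each case the input is transformed by: keep only the last 3 characters.
Doing the same to "hjkayeuobhm": "bhm".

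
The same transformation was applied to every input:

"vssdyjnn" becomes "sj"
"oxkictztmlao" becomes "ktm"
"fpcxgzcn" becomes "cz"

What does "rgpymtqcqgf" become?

Rule — delete the last character, then keep one character in every 3, starting at position 3 (positions 3rd, 6th, 9th, ...).
Starting from "rgpymtqcqgf": after the first operation, "rgpymtqcqg"; after the second, "ptq".

ptq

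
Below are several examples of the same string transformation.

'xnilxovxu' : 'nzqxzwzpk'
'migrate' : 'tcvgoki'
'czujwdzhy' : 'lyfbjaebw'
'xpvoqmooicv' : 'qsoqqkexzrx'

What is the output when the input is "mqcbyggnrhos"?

daiiptjquose

Looking at the pairs, the operation is to shift every letter 2 places forward in the alphabet (wrapping around), then move the first 3 characters to the end (rotate left by 3).
"mqcbyggnrhos" → "osedaiiptjqu" → "daiiptjquose".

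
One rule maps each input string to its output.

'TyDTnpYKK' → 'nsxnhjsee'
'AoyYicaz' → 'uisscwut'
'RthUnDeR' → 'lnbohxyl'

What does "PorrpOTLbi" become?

What's happening: shift every letter 6 places backward in the alphabet (wrapping around), then convert every letter to lowercase.
"PorrpOTLbi" → "JilljINFvc" → "jilljinfvc".

jilljinfvc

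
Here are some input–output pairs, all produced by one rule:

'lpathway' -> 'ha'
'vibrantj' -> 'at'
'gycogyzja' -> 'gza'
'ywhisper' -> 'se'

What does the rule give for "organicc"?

The pattern: delete the first 3 characters, then keep every other character starting from the second (positions 2nd, 4th, 6th, ...).
Starting from "organicc": after the first operation, "anicc"; after the second, "nc".

nc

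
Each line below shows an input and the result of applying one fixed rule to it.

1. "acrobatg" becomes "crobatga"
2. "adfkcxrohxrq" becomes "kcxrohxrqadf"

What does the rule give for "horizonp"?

orizonph

Looking at the pairs, the operation is to move the last 3 characters to the front (rotate right by 3), then swap the front and back halves of the string.
Starting from "horizonp": after the first operation, "onphoriz"; after the second, "orizonph".
(Check on "adfkcxrohxrq": → "xrqadfkcxroh" → "kcxrohxrqadf" ✓)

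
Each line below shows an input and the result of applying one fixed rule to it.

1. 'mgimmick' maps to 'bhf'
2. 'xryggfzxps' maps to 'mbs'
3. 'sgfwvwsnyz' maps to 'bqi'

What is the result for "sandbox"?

vw

The transformation: shift every letter 5 places backward in the alphabet (wrapping around), then keep one character in every 3, starting at position 2 (positions 2nd, 5th, 8th, ...).
For "sandbox", step one produces "nviywjs"; step two turns that into "vw".
(Check on "sgfwvwsnyz": → "nbarqrnitu" → "bqi" ✓)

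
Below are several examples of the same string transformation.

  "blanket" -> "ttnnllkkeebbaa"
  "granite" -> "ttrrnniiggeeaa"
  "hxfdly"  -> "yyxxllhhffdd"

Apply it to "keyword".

yywwrrookkeedd

What's happening: sort the characters into reverse alphabetical order, then double every character.
Applying both steps to "keyword": "ywroked", then "yywwrrookkeedd".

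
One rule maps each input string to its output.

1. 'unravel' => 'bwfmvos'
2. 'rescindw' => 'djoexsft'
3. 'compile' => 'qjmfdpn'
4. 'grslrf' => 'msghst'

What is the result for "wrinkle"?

olmfxsj

The rule is to shift every letter 1 place forward in the alphabet (wrapping around), then move the first 3 characters to the end (rotate left by 3).
Applying that to "wrinkle" gives "olmfxsj".
(Check on "rescindw": → "sftdjoex" → "djoexsft" ✓)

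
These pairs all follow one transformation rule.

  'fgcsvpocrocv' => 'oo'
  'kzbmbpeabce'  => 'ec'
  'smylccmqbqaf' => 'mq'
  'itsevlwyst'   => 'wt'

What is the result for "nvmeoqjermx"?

In each case the input is transformed by: keep one character in every 3, starting at position 1 (positions 1st, 4th, 7th, ...), then delete the first 2 characters.
On "nvmeoqjermx": the first step gives "nejm", and the second then gives "jm".

jm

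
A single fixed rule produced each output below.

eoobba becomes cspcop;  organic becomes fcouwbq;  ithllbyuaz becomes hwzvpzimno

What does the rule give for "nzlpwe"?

nbdzsk

Rule — swap each adjacent pair of characters (1↔2, 3↔4, ...), then shift every letter 12 places backward in the alphabet (wrapping around).
Doing the same to "nzlpwe": "nbdzsk".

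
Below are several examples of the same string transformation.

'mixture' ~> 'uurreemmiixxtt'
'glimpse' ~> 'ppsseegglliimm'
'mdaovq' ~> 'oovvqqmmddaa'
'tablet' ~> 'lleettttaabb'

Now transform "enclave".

Rule — move the last 3 characters to the front (rotate right by 3), then double every character.
Working it through for "enclave": intermediate "aveencl", final "aavveeeennccll".

aavveeeennccll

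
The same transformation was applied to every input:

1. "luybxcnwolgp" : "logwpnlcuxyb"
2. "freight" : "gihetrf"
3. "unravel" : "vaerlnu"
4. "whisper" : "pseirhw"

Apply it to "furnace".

ancreuf

The rule is to move the last 3 characters to the front (rotate right by 3), then take characters alternately from the front and the back (1st, last, 2nd, 2nd-last, ...).
"furnace" → "acefurn" → "ancreuf".
(Check on "luybxcnwolgp": → "lgpluybxcnwo" → "logwpnlcuxyb" ✓)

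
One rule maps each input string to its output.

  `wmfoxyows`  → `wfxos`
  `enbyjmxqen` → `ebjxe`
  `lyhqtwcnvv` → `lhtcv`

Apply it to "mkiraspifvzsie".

miapfzi

Rule — keep every other character starting from the first (positions 1st, 3rd, 5th, ...).
For "mkiraspifvzsie" the result is "miapfzi".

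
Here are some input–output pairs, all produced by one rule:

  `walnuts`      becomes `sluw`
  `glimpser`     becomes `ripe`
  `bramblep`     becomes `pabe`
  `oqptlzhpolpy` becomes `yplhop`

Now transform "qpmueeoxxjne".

Rule — swap the first and last characters, then keep every other character starting from the first (positions 1st, 3rd, 5th, ...).
Starting from "qpmueeoxxjne": after the first operation, "epmueeoxxjnq"; after the second, "emeoxn".

emeoxn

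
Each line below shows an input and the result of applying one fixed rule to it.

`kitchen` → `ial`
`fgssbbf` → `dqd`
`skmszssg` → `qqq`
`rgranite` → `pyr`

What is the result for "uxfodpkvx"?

smi

In each case the input is transformed by: keep one character in every 3, starting at position 1 (positions 1st, 4th, 7th, ...), then shift every letter 2 places backward in the alphabet (wrapping around).
Working it through for "uxfodpkvx": intermediate "uok", final "smi".
(Check on "fgssbbf": → "fsf" → "dqd" ✓)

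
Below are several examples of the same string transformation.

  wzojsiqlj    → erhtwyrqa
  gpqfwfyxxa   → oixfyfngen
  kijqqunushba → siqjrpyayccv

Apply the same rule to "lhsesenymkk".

tspsaumgavm

Rule — take characters alternately from the front and the back (1st, last, 2nd, 2nd-last, ...), then shift every letter 8 places forward in the alphabet (wrapping around).
Working it through for "lhsesenymkk": intermediate "lkhksmeysne", final "tspsaumgavm".
(Check on "gpqfwfyxxa": → "gapxqxfywf" → "oixfyfngen" ✓)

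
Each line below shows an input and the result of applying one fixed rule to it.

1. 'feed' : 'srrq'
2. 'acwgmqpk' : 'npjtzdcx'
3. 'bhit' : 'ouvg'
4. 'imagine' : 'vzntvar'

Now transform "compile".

pbzcvyr

In each case the input is transformed by: shift every letter 13 places forward in the alphabet (wrapping around) — i.e. ROT13.
Doing the same to "compile": "pbzcvyr".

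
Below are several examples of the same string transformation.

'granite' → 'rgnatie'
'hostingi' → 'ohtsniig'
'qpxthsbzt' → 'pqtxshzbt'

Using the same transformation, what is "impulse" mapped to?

miupsle

Looking at the pairs, the operation is to swap each adjacent pair of characters (1↔2, 3↔4, ...).
Applying that to "impulse" gives "miupsle".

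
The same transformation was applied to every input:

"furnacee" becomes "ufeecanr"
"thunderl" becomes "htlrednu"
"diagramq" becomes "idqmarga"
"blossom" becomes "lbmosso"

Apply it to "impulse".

mieslup

The transformation: move the first 2 characters to the end (rotate left by 2), then reverse the string.
"impulse" → "pulseim" → "mieslup".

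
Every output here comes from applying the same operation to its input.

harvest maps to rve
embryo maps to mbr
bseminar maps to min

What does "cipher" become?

iph

The pattern: move the last 2 characters to the front (rotate right by 2), then keep only the last 3 characters.
"cipher" → "iph".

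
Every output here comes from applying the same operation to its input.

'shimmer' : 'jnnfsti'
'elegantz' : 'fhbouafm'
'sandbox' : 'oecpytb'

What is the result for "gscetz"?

Each output is the input with this applied: shift every letter 1 place forward in the alphabet (wrapping around), then move the first 2 characters to the end (rotate left by 2).
Starting from "gscetz": after the first operation, "htdfua"; after the second, "dfuaht".
(Check on "sandbox": → "tboecpy" → "oecpytb" ✓)

dfuaht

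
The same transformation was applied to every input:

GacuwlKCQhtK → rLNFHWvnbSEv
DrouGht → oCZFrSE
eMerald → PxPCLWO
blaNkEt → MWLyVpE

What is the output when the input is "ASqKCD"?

In each case the input is transformed by: shift every letter 11 places forward in the alphabet (wrapping around), then flip the case of every letter.
Working it through for "ASqKCD": intermediate "LDbVNO", final "ldBvno".

ldBvno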